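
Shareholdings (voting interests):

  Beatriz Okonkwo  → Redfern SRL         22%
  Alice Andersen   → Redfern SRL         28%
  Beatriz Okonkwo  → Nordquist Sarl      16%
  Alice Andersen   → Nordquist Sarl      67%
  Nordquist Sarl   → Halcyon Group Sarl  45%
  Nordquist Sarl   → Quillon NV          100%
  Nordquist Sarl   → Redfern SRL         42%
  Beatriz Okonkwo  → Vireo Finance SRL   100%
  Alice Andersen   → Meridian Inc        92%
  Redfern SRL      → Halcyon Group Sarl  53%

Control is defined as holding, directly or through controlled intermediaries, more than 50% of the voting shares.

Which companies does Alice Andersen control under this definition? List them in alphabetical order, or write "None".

Halcyon Group Sarl, Meridian Inc, Nordquist Sarl, Quillon NV, Redfern SRL

Alice holds 67% of Nordquist, so Alice controls Nordquist.
Alice holds 92% of Meridian, so Alice controls Meridian.
Nordquist and Alice together hold 42% + 28% = 70% of Redfern, so Alice controls Redfern.
Redfern and Nordquist together hold 53% + 45% = 98% of Halcyon, so Alice controls Halcyon.
Nordquist holds 100% of Quillon, so Alice controls Quillon.
No other company's threshold is met.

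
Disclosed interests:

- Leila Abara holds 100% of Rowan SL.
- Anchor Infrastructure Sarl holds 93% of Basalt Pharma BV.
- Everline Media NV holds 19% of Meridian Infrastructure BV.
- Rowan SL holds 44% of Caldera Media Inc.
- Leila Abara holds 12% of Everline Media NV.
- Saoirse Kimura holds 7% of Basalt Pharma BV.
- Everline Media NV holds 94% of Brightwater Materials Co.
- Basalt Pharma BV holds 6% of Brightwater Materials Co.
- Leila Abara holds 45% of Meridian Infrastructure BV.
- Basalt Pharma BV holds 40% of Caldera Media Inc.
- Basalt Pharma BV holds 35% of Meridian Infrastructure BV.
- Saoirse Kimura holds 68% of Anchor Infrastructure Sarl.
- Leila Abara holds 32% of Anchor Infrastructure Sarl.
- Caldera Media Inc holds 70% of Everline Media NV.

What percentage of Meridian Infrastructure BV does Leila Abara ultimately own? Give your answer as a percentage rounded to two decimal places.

Leila reaches Meridian along 5 paths.
Via Anchor → Basalt: 32% × 93% × 35% = 10.416%.
Direct stake: 45% = 45%.
Via Everline: 12% × 19% = 2.28%.
Via Rowan → Caldera → Everline: 100% × 44% × 70% × 19% = 5.852%.
Via Anchor → Basalt → Caldera → Everline: 32% × 93% × 40% × 70% × 19% = 1.583232%.
Total: 10.416% + 45% + 2.28% + 5.852% + 1.583232% = 65.131232%.
Rounded: 65.13%.

65.13%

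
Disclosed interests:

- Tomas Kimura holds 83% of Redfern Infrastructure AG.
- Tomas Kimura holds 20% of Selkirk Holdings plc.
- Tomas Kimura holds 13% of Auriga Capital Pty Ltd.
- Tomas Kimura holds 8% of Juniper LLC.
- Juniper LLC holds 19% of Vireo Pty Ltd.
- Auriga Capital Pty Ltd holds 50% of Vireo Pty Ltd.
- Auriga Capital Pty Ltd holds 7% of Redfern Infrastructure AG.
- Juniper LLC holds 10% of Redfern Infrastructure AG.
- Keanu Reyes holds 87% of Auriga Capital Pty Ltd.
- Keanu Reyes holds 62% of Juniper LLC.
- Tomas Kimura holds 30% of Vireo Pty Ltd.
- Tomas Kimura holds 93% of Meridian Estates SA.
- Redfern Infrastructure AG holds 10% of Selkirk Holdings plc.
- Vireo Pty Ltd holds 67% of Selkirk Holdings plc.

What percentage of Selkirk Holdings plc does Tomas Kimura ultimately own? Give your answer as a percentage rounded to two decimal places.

53.94%

Tomas reaches Selkirk along 7 paths.
Via Auriga → Vireo: 13% × 50% × 67% = 4.355%.
Via Juniper → Vireo: 8% × 19% × 67% = 1.0184%.
Via Vireo: 30% × 67% = 20.1%.
Direct stake: 20% = 20%.
Via Redfern: 83% × 10% = 8.3%.
Via Juniper → Redfern: 8% × 10% × 10% = 0.08%.
Via Auriga → Redfern: 13% × 7% × 10% = 0.091%.
Total: 4.355% + 1.0184% + 20.1% + 20% + 8.3% + 0.08% + 0.091% = 53.9444%.
Rounded: 53.94%.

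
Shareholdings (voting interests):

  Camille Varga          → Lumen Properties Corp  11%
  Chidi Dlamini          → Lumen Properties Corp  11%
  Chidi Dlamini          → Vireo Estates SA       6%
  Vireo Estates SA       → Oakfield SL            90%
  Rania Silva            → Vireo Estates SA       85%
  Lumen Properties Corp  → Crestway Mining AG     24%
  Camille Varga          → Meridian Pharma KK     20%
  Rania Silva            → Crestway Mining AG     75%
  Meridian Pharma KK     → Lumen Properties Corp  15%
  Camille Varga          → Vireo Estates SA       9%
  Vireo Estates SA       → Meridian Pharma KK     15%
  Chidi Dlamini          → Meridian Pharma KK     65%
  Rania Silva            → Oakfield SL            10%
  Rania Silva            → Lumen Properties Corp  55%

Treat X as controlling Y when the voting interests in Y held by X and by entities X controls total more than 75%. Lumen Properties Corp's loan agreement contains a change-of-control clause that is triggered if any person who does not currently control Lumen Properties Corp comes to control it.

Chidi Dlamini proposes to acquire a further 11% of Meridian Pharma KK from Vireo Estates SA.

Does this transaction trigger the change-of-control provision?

No

The purchase adds only to Chidi's holdings (Vireo's stake shrinks), so Chidi is the only person who could newly come to control Lumen.
Chidi's largest direct stake is 65% in Meridian, which does not meet the threshold, so Chidi controls no company.
In Lumen, Chidi's side holds only 11%, not > 75%.
So before the transaction, Chidi does not control Lumen.
After the purchase, Chidi's direct stake in Meridian rises to 65% + 11% = 76%, and Vireo's stake falls to 4%.
Chidi holds 76% of Meridian, so Chidi controls Meridian.
After the transaction, Chidi's side holds 11% + 15% = 26% of Lumen, not > 75%, so Chidi still does not control Lumen.
No new person acquires control, so the clause is not triggered.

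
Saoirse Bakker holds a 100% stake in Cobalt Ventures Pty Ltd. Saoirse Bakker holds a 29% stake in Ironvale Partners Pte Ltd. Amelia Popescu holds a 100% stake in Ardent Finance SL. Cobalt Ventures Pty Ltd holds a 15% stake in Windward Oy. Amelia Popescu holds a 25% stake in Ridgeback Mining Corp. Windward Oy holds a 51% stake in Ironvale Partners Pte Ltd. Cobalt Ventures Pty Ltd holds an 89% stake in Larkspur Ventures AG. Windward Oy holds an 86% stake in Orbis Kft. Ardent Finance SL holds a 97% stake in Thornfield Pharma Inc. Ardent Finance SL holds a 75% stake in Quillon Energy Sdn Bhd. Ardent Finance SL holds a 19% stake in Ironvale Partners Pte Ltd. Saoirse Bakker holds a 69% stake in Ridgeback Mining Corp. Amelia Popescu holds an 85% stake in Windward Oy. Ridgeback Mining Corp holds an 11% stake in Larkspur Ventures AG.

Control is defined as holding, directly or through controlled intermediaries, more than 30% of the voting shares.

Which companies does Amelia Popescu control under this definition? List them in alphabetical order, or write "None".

Ardent Finance SL, Ironvale Partners Pte Ltd, Orbis Kft, Quillon Energy Sdn Bhd, Thornfield Pharma Inc, Windward Oy

Amelia holds 100% of Ardent, so Amelia controls Ardent.
Ardent holds 97% of Thornfield, so Amelia controls Thornfield.
Amelia holds 85% of Windward, so Amelia controls Windward.
Ardent holds 75% of Quillon, so Amelia controls Quillon.
Windward holds 86% of Orbis, so Amelia controls Orbis.
Windward and Ardent together hold 51% + 19% = 70% of Ironvale, so Amelia controls Ironvale.
No other company's threshold is met.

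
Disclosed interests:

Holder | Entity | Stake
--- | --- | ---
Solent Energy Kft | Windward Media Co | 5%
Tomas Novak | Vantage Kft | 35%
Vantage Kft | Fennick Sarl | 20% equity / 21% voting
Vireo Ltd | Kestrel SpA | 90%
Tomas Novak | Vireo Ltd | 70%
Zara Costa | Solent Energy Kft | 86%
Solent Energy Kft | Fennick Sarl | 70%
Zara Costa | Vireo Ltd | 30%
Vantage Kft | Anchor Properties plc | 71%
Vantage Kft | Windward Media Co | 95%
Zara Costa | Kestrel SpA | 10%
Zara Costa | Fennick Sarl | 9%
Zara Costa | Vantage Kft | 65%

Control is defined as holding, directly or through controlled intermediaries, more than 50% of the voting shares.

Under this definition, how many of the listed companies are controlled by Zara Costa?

5

Zara holds 86% of Solent, so Zara controls Solent.
Zara holds 65% of Vantage, so Zara controls Vantage.
Zara and Solent and Vantage together hold 9% + 70% + 21% = 100% of Fennick, so Zara controls Fennick.
Vantage holds 71% of Anchor, so Zara controls Anchor.
Solent and Vantage together hold 5% + 95% = 100% of Windward, so Zara controls Windward.
No other company's threshold is met.
Zara controls 5 companies.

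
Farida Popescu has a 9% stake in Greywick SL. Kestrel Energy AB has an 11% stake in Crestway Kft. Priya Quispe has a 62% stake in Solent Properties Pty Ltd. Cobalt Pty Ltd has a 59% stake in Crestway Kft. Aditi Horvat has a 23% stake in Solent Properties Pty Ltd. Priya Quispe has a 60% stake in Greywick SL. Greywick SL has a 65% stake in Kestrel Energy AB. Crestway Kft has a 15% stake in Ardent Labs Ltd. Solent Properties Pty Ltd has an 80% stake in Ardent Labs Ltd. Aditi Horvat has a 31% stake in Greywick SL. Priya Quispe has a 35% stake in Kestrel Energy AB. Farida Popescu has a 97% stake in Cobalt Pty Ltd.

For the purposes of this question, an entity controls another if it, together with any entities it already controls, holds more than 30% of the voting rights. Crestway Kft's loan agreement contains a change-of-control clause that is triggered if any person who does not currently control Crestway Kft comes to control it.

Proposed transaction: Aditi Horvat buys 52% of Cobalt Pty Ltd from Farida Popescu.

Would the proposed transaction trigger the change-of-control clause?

Yes

The purchase adds only to Aditi's holdings (Farida's stake shrinks), so Aditi is the only person who could newly come to control Crestway.
Aditi holds 31% of Greywick, so Aditi controls Greywick.
Greywick holds 65% of Kestrel, so Aditi controls Kestrel.
In Crestway, Aditi's side holds only 11%, not > 30%.
So before the transaction, Aditi does not control Crestway.
After the purchase, Aditi holds 52% of Cobalt directly, and Farida's stake falls to 45%.
Aditi holds 52% of Cobalt, so Aditi controls Cobalt.
Cobalt and Kestrel together hold 59% + 11% = 70% of Crestway, so Aditi controls Crestway.
Aditi did not control Crestway before and does after, so the clause is triggered.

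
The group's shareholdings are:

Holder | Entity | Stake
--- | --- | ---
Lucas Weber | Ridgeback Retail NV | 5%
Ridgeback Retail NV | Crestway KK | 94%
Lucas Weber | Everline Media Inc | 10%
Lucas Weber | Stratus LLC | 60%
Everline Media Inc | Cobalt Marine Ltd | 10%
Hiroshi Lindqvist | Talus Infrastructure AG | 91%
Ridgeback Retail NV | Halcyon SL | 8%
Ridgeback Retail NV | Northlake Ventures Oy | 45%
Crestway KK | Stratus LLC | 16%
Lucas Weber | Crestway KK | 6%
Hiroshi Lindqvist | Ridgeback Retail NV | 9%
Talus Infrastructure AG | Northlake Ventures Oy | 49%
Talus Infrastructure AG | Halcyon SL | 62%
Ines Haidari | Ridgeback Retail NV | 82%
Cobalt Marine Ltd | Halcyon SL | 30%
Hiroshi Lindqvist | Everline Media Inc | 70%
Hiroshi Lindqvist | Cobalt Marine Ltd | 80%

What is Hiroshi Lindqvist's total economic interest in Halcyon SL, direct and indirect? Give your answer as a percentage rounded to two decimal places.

83.24%

Hiroshi reaches Halcyon along 4 paths.
Via Talus: 91% × 62% = 56.42%.
Via Ridgeback: 9% × 8% = 0.72%.
Via Cobalt: 80% × 30% = 24%.
Via Everline → Cobalt: 70% × 10% × 30% = 2.1%.
Total: 56.42% + 0.72% + 24% + 2.1% = 83.24%.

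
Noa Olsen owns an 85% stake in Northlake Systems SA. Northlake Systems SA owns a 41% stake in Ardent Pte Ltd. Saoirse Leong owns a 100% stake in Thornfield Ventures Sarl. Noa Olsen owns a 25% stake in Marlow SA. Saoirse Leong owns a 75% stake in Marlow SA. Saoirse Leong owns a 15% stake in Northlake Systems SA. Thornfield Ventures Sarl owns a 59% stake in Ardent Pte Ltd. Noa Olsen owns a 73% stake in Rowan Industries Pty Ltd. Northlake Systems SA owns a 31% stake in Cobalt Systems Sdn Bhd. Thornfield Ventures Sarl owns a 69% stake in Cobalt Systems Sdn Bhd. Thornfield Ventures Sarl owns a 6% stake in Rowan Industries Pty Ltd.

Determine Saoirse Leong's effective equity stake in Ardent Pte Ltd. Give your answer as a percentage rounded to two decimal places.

65.15%

Saoirse reaches Ardent along 2 paths.
Via Northlake: 15% × 41% = 6.15%.
Via Thornfield: 100% × 59% = 59%.
Total: 6.15% + 59% = 65.15%.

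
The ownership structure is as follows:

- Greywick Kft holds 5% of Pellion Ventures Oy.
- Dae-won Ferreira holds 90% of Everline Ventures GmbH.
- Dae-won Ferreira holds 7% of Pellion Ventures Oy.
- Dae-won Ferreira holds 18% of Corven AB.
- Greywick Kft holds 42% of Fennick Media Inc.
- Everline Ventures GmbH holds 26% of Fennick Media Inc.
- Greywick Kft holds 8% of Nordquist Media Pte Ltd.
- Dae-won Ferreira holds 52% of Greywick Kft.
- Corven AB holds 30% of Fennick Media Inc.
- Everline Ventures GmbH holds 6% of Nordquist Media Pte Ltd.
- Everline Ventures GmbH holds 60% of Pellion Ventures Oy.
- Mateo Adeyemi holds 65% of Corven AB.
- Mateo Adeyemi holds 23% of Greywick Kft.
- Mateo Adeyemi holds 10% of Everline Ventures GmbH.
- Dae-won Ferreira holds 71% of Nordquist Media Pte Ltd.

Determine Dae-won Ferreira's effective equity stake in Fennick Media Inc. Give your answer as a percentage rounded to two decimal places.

50.64%

Dae-won reaches Fennick along 3 paths.
Via Corven: 18% × 30% = 5.4%.
Via Everline: 90% × 26% = 23.4%.
Via Greywick: 52% × 42% = 21.84%.
Total: 5.4% + 23.4% + 21.84% = 50.64%.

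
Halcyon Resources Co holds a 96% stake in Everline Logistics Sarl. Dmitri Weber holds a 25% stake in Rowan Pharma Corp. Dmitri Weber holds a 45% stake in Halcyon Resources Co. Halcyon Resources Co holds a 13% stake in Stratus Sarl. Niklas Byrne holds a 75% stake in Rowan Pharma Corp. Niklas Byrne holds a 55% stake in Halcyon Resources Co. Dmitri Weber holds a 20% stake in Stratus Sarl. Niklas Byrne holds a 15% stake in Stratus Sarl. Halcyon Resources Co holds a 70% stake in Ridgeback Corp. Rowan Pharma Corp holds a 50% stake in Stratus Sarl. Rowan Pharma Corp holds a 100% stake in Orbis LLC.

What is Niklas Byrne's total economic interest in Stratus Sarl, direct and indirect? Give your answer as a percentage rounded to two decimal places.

59.65%

Niklas reaches Stratus along 3 paths.
Direct stake: 15% = 15%.
Via Rowan: 75% × 50% = 37.5%.
Via Halcyon: 55% × 13% = 7.15%.
Total: 15% + 37.5% + 7.15% = 59.65%.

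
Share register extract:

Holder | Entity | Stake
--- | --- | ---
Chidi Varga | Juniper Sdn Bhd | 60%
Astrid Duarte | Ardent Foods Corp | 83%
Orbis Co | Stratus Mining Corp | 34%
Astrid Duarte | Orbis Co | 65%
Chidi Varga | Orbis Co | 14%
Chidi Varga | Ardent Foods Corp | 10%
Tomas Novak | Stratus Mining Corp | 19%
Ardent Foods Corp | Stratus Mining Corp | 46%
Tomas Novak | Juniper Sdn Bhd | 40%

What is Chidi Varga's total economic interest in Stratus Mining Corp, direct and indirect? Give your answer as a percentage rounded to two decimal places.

9.36%

Chidi reaches Stratus along 2 paths.
Via Ardent: 10% × 46% = 4.6%.
Via Orbis: 14% × 34% = 4.76%.
Total: 4.6% + 4.76% = 9.36%.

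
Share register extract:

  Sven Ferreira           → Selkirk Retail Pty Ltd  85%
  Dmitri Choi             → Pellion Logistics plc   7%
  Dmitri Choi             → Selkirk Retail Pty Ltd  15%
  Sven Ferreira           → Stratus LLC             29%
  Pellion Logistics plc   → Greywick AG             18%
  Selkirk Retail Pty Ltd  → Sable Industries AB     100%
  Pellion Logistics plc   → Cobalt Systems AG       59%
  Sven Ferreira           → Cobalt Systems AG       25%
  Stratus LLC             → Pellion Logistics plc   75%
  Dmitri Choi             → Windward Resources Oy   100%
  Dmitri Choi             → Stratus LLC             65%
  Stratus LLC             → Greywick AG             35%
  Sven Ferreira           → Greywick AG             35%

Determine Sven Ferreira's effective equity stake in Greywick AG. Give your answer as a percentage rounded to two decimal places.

49.07%

Sven reaches Greywick along 3 paths.
Via Stratus → Pellion: 29% × 75% × 18% = 3.915%.
Direct stake: 35% = 35%.
Via Stratus: 29% × 35% = 10.15%.
Total: 3.915% + 35% + 10.15% = 49.065%.
Rounded: 49.07%.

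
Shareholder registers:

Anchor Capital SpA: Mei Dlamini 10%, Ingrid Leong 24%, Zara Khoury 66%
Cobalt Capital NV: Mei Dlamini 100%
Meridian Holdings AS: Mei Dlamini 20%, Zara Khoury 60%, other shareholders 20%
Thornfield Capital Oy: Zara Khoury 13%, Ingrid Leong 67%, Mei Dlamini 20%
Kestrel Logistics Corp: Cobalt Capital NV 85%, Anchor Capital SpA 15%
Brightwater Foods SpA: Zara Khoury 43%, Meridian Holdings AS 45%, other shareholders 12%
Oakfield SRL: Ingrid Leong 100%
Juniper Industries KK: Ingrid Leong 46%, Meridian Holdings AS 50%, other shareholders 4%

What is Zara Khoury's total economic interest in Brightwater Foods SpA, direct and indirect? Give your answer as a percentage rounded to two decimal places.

Zara reaches Brightwater along 2 paths.
Direct stake: 43% = 43%.
Via Meridian: 60% × 45% = 27%.
Total: 43% + 27% = 70%.
Rounded: 70.00%.

70.00%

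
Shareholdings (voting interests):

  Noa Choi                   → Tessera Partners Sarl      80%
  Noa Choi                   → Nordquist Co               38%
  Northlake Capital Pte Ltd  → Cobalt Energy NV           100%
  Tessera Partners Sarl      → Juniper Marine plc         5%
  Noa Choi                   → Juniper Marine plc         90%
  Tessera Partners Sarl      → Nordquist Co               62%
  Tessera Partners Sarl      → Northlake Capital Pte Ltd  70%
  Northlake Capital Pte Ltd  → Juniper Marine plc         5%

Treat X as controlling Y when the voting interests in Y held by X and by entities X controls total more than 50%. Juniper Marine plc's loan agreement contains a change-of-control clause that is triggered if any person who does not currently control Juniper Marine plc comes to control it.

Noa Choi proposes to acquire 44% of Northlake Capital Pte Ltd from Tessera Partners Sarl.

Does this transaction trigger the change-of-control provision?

No

The purchase adds only to Noa's holdings (Tessera's stake shrinks), so Noa is the only person who could newly come to control Juniper.
Noa holds 80% of Tessera, so Noa controls Tessera.
Tessera holds 70% of Northlake, so Noa controls Northlake.
Northlake and Noa and Tessera together hold 5% + 90% + 5% = 100% of Juniper, so Noa controls Juniper.
So Noa already controls Juniper before the transaction.
After the purchase, Noa holds 44% of Northlake directly, and Tessera's stake falls to 26%.
Noa controlled Juniper already, so this is not a new person acquiring control; every other person's position is unchanged or reduced.
No new person acquires control, so the clause is not triggered.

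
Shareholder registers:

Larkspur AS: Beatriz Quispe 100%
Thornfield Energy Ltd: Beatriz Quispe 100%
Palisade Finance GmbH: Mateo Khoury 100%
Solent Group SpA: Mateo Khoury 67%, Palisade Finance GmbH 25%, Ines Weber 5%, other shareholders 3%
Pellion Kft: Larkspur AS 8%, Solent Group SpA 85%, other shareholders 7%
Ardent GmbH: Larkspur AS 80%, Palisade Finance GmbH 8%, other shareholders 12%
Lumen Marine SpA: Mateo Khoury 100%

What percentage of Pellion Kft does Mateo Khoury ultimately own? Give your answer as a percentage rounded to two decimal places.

78.20%

Mateo reaches Pellion along 2 paths.
Via Solent: 67% × 85% = 56.95%.
Via Palisade → Solent: 100% × 25% × 85% = 21.25%.
Total: 56.95% + 21.25% = 78.2%.
Rounded: 78.20%.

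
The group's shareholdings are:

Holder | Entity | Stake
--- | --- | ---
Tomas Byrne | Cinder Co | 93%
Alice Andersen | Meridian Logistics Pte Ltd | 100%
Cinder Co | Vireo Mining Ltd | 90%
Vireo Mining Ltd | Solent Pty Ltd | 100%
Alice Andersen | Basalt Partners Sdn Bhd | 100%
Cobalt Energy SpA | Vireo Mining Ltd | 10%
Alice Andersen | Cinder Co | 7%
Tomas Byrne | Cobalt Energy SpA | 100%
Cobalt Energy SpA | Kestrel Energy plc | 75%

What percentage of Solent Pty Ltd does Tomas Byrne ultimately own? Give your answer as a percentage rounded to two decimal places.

93.70%

Tomas reaches Solent along 2 paths.
Via Cinder → Vireo: 93% × 90% × 100% = 83.7%.
Via Cobalt → Vireo: 100% × 10% × 100% = 10%.
Total: 83.7% + 10% = 93.7%.
Rounded: 93.70%.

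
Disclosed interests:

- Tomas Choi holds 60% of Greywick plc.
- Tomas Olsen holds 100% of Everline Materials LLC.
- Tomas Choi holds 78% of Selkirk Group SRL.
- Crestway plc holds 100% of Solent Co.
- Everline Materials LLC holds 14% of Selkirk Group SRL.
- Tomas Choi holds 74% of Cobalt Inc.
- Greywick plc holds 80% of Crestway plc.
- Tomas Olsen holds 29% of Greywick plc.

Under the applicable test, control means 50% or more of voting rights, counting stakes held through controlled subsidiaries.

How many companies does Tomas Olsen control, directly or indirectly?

Tomas Olsen holds 100% of Everline, so Tomas Olsen controls Everline.
No other company's threshold is met.
Tomas Olsen controls 1 company.

1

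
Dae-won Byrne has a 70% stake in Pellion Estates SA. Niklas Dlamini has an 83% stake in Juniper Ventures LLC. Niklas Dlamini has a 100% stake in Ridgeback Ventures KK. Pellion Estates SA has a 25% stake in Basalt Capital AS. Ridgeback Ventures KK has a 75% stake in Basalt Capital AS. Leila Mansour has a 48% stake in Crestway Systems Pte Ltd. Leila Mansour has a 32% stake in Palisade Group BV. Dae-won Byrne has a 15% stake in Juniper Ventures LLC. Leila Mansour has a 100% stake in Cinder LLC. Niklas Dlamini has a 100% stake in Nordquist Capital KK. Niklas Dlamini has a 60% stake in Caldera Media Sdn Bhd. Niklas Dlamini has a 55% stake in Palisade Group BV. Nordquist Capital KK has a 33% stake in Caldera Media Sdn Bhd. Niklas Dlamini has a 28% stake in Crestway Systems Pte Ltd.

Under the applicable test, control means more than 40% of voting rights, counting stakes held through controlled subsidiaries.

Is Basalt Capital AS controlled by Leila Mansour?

No

Leila holds 100% of Cinder, so Leila controls Cinder.
Leila holds 48% of Crestway, so Leila controls Crestway.
Neither Leila nor any entity Leila controls holds any voting interest in Basalt.
So Leila does not control Basalt.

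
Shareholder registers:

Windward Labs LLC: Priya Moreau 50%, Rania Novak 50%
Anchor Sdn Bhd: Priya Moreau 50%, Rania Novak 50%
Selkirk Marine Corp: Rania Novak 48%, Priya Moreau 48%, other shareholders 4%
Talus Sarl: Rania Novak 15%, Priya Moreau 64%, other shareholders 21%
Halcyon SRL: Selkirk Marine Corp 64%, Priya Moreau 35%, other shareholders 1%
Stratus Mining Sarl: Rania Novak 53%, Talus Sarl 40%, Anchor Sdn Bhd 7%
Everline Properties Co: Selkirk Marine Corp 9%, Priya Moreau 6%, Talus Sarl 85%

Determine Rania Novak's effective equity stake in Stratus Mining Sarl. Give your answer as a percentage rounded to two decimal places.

Rania reaches Stratus along 3 paths.
Direct stake: 53% = 53%.
Via Talus: 15% × 40% = 6%.
Via Anchor: 50% × 7% = 3.5%.
Total: 53% + 6% + 3.5% = 62.5%.
Rounded: 62.50%.

62.50%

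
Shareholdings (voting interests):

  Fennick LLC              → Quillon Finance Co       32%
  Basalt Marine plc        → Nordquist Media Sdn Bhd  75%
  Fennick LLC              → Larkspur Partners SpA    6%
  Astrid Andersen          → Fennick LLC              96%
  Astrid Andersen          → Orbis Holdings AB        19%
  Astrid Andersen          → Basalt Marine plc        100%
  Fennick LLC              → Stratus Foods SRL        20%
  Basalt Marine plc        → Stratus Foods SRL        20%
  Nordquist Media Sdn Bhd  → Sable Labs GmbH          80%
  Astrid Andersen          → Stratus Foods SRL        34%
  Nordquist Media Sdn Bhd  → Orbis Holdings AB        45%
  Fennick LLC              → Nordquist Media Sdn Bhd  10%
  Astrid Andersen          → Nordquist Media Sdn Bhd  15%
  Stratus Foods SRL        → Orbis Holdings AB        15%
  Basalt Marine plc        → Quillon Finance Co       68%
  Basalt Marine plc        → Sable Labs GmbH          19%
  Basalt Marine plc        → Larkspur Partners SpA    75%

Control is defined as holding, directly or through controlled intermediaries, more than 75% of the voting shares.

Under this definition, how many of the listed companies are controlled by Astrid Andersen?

6

Astrid holds 100% of Basalt, so Astrid controls Basalt.
Astrid holds 96% of Fennick, so Astrid controls Fennick.
Astrid and Fennick and Basalt together hold 15% + 10% + 75% = 100% of Nordquist, so Astrid controls Nordquist.
Fennick and Basalt together hold 32% + 68% = 100% of Quillon, so Astrid controls Quillon.
Nordquist and Basalt together hold 80% + 19% = 99% of Sable, so Astrid controls Sable.
Basalt and Fennick together hold 75% + 6% = 81% of Larkspur, so Astrid controls Larkspur.
No other company's threshold is met.
Astrid controls 6 companies.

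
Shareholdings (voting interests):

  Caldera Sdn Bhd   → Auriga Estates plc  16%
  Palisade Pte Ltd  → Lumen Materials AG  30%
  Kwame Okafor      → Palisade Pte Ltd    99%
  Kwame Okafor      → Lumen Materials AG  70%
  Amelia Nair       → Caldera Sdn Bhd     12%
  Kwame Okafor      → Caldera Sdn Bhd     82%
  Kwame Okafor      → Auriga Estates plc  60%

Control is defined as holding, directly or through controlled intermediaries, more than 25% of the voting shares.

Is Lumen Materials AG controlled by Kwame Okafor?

Yes

Kwame holds 99% of Palisade, so Kwame controls Palisade.
Kwame and Palisade together hold 70% + 30% = 100% of Lumen, so Kwame controls Lumen.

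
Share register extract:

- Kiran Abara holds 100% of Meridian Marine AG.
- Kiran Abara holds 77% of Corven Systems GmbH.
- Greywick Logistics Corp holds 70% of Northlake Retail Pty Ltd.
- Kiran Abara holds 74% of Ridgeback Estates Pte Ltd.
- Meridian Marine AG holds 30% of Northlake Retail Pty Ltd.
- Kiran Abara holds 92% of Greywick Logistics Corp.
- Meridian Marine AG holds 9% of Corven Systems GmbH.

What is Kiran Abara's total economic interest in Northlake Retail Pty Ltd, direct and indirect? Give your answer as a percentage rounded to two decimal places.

94.40%

Kiran reaches Northlake along 2 paths.
Via Meridian: 100% × 30% = 30%.
Via Greywick: 92% × 70% = 64.4%.
Total: 30% + 64.4% = 94.4%.
Rounded: 94.40%.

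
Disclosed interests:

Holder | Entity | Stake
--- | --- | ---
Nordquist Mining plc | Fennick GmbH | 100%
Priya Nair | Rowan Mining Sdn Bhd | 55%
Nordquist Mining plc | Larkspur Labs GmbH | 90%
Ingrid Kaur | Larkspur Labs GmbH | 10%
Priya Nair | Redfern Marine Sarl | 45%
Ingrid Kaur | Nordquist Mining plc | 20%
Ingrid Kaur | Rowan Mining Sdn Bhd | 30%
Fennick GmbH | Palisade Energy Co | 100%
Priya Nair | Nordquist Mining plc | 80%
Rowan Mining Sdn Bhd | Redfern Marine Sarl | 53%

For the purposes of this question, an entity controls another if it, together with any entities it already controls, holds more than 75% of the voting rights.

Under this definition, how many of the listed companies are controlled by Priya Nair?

4

Priya holds 80% of Nordquist, so Priya controls Nordquist.
Nordquist holds 90% of Larkspur, so Priya controls Larkspur.
Nordquist holds 100% of Fennick, so Priya controls Fennick.
Fennick holds 100% of Palisade, so Priya controls Palisade.
No other company's threshold is met.
Priya controls 4 companies.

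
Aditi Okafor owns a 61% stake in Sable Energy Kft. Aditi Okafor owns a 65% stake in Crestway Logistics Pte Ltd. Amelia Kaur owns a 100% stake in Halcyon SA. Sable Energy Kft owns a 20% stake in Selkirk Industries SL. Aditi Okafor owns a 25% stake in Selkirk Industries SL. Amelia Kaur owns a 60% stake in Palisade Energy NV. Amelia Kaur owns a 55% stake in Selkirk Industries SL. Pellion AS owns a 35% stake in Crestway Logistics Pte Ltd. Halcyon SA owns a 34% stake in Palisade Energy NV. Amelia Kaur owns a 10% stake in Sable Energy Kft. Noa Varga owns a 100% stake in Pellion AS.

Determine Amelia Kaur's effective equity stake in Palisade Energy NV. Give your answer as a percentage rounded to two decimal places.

94.00%

Amelia reaches Palisade along 2 paths.
Direct stake: 60% = 60%.
Via Halcyon: 100% × 34% = 34%.
Total: 60% + 34% = 94%.
Rounded: 94.00%.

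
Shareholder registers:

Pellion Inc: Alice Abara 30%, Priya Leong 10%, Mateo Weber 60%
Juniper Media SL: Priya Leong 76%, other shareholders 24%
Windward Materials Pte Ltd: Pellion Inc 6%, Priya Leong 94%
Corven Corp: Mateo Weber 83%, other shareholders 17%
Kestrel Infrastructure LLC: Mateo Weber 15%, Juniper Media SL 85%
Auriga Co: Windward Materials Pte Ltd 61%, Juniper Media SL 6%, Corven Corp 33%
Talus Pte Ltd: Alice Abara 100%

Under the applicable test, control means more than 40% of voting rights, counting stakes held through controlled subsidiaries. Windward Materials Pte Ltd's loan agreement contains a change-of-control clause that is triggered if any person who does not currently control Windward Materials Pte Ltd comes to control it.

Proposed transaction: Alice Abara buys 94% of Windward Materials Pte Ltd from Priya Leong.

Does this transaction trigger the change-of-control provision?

Yes

The purchase adds only to Alice's holdings (Priya's stake shrinks), so Alice is the only person who could newly come to control Windward.
Alice holds 100% of Talus, so Alice controls Talus.
Neither Alice nor any entity Alice controls holds any voting interest in Windward.
So before the transaction, Alice does not control Windward.
After the purchase, Alice holds 94% of Windward directly, and Priya's stake falls to 0%.
Alice holds 94% of Windward, so Alice controls Windward.
Alice did not control Windward before and does after, so the clause is triggered.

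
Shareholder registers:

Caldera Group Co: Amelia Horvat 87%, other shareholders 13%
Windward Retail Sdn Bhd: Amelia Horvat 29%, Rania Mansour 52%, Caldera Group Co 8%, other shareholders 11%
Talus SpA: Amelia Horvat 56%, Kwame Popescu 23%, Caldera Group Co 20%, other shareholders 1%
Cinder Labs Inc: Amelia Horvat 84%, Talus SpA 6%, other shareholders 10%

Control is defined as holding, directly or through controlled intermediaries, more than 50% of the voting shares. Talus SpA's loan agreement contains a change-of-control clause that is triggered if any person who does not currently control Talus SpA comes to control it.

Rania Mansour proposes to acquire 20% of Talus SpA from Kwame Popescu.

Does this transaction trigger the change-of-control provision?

The purchase adds only to Rania's holdings (Kwame's stake shrinks), so Rania is the only person who could newly come to control Talus.
Rania holds 52% of Windward, so Rania controls Windward.
Neither Rania nor any entity Rania controls holds any voting interest in Talus.
So before the transaction, Rania does not control Talus.
After the purchase, Rania holds 20% of Talus directly, and Kwame's stake falls to 3%.
After the transaction, Rania's side holds 20% of Talus, not > 50%, so Rania still does not control Talus.
No new person acquires control, so the clause is not triggered.

No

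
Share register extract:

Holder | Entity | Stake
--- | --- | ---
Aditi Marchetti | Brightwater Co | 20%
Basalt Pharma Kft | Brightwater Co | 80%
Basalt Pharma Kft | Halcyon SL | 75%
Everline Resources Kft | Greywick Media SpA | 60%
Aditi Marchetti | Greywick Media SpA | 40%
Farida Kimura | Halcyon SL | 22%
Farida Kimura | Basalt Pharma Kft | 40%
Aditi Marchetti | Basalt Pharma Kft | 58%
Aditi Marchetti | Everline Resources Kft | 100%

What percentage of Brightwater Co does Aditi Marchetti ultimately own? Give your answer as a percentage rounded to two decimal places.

66.40%

Aditi reaches Brightwater along 2 paths.
Via Basalt: 58% × 80% = 46.4%.
Direct stake: 20% = 20%.
Total: 46.4% + 20% = 66.4%.
Rounded: 66.40%.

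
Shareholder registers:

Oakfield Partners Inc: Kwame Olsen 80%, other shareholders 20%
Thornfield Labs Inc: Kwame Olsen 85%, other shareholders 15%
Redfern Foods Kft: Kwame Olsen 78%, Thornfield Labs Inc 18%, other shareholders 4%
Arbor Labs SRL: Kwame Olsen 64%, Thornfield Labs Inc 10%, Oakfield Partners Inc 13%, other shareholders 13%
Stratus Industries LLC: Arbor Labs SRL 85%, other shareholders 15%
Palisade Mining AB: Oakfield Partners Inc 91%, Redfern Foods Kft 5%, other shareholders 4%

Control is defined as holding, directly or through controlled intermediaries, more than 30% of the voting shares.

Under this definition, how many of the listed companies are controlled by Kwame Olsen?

Kwame holds 80% of Oakfield, so Kwame controls Oakfield.
Kwame holds 85% of Thornfield, so Kwame controls Thornfield.
Kwame and Thornfield together hold 78% + 18% = 96% of Redfern, so Kwame controls Redfern.
Kwame and Thornfield and Oakfield together hold 64% + 10% + 13% = 87% of Arbor, so Kwame controls Arbor.
Arbor holds 85% of Stratus, so Kwame controls Stratus.
Oakfield and Redfern together hold 91% + 5% = 96% of Palisade, so Kwame controls Palisade.
Kwame controls 6 companies.

6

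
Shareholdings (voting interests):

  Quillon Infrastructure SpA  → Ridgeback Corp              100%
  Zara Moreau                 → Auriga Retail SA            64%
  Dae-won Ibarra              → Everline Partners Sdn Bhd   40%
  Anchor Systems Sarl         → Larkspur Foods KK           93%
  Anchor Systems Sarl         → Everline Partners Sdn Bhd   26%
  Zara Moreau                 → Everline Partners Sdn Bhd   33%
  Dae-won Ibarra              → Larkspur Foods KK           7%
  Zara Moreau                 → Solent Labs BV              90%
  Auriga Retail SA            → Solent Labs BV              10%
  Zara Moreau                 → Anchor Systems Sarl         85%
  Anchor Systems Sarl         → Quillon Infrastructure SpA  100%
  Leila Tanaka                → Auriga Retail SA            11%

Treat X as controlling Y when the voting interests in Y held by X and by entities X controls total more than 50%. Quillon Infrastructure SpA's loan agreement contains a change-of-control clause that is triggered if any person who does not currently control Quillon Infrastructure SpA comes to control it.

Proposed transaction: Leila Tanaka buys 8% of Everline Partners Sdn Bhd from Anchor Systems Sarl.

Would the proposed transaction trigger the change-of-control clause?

The purchase adds only to Leila's holdings (Anchor's stake shrinks), so Leila is the only person who could newly come to control Quillon.
Leila's largest direct stake is 11% in Auriga, which does not meet the threshold, so Leila controls no company.
Neither Leila nor any entity Leila controls holds any voting interest in Quillon.
So before the transaction, Leila does not control Quillon.
After the purchase, Leila holds 8% of Everline directly, and Anchor's stake falls to 18%.
Leila's side now holds 8% of Everline, not > 50%, so Leila still does not control Everline.
After the transaction, neither Leila nor any entity Leila controls holds a voting interest in Quillon, so Leila still does not control it.
No new person acquires control, so the clause is not triggered.

No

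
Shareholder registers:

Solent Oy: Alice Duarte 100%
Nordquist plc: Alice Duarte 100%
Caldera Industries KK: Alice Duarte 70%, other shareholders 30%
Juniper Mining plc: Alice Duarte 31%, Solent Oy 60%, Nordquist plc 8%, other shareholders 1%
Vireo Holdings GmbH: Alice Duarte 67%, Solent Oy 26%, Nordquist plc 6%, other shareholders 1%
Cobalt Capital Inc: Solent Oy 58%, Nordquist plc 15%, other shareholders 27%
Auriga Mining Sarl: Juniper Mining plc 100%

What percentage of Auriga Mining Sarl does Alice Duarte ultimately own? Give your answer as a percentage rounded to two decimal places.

Alice reaches Auriga along 3 paths.
Via Juniper: 31% × 100% = 31%.
Via Solent → Juniper: 100% × 60% × 100% = 60%.
Via Nordquist → Juniper: 100% × 8% × 100% = 8%.
Total: 31% + 60% + 8% = 99%.
Rounded: 99.00%.

99.00%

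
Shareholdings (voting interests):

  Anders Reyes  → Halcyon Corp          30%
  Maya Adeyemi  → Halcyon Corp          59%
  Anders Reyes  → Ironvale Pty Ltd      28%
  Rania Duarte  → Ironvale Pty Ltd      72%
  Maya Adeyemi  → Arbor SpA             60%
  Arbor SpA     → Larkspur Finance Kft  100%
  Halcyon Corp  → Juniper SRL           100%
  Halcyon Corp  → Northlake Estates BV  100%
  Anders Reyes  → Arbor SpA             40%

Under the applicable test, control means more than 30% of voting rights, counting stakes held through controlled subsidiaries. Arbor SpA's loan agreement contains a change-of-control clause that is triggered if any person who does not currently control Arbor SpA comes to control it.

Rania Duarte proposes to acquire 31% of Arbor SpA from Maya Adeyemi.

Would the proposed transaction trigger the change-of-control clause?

The purchase adds only to Rania's holdings (Maya's stake shrinks), so Rania is the only person who could newly come to control Arbor.
Rania holds 72% of Ironvale, so Rania controls Ironvale.
Neither Rania nor any entity Rania controls holds any voting interest in Arbor.
So before the transaction, Rania does not control Arbor.
After the purchase, Rania holds 31% of Arbor directly, and Maya's stake falls to 29%.
Rania holds 31% of Arbor, so Rania controls Arbor.
Rania did not control Arbor before and does after, so the clause is triggered.

Yes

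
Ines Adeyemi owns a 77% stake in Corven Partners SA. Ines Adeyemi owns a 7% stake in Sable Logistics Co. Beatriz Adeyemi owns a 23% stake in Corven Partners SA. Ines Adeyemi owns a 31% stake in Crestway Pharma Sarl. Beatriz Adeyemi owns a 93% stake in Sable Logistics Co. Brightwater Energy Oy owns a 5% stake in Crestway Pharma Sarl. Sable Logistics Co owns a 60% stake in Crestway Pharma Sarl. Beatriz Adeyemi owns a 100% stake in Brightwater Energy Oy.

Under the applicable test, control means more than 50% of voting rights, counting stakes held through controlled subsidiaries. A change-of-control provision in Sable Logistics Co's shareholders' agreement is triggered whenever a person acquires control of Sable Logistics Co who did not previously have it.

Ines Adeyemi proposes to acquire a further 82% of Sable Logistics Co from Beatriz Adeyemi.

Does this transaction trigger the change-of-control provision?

The purchase adds only to Ines's holdings (Beatriz's stake shrinks), so Ines is the only person who could newly come to control Sable.
Ines holds 77% of Corven, so Ines controls Corven.
In Sable, Ines's side holds only 7%, not > 50%.
So before the transaction, Ines does not control Sable.
After the purchase, Ines's direct stake in Sable rises to 7% + 82% = 89%, and Beatriz's stake falls to 11%.
Ines holds 89% of Sable, so Ines controls Sable.
Ines did not control Sable before and does after, so the clause is triggered.

Yes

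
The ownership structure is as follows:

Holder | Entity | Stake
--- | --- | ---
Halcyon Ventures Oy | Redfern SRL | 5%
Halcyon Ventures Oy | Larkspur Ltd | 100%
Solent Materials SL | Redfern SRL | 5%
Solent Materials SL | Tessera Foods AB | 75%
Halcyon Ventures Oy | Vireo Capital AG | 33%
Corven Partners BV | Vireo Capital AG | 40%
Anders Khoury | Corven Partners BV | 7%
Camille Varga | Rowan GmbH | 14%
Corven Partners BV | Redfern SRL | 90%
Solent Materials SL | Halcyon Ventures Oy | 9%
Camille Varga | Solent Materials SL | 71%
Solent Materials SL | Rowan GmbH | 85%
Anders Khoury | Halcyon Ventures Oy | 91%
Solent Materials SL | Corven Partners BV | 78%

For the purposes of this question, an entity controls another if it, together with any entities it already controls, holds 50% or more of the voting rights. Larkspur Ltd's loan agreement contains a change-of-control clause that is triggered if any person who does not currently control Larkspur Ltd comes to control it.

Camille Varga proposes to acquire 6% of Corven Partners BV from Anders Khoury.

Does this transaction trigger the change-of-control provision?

The purchase adds only to Camille's holdings (Anders's stake shrinks), so Camille is the only person who could newly come to control Larkspur.
Camille holds 71% of Solent, so Camille controls Solent.
Solent holds 78% of Corven, so Camille controls Corven.
Solent and Camille together hold 85% + 14% = 99% of Rowan, so Camille controls Rowan.
Solent and Corven together hold 5% + 90% = 95% of Redfern, so Camille controls Redfern.
Solent holds 75% of Tessera, so Camille controls Tessera.
Neither Camille nor any entity Camille controls holds any voting interest in Larkspur.
So before the transaction, Camille does not control Larkspur.
After the purchase, Camille holds 6% of Corven directly, and Anders's stake falls to 1%.
Solent and Camille together hold 78% + 6% = 84% of Corven, so Camille controls Corven.
After the transaction, neither Camille nor any entity Camille controls holds a voting interest in Larkspur, so Camille still does not control it.
No new person acquires control, so the clause is not triggered.

No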